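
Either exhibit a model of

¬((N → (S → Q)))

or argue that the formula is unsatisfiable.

S = True, N = True, Q = False

  ¬((N → (S → Q))) = True
    N → (S → Q) = False
      S → Q = False
The formula evaluates to True.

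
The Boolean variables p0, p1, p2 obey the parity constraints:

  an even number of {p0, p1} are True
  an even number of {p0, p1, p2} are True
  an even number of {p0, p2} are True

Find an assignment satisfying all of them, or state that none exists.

p0=F, p1=F, p2=F

{p0, p1}: 0 true → even ✓
{p0, p1, p2}: 0 true → even ✓
{p0, p2}: 0 true → even ✓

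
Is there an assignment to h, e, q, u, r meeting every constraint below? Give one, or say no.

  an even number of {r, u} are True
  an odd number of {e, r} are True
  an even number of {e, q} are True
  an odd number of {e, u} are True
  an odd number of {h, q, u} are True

h = False; e = False; q = False; u = True; r = True

{r, u}: 2 true → even ✓
{e, r}: 1 true → odd ✓
{e, q}: 0 true → even ✓
{e, u}: 1 true → odd ✓
{h, q, u}: 1 true → odd ✓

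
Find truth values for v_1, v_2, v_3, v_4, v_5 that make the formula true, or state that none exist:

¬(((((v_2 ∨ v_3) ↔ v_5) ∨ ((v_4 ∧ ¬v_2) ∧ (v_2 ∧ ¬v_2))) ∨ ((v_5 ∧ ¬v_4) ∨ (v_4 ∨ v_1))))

v_1 = False, v_2 = True, v_3 = False, v_4 = False, v_5 = False

  ¬(((((v_2 ∨ v_3) ↔ v_5) ∨ ((v_4 ∧ ¬v_2) ∧ (v_2 ∧ ¬v_2))) ∨ ((v_5 ∧ ¬v_4) ∨ (v_4 ∨ v_1)))) = True
    (((v_2 ∨ v_3) ↔ v_5) ∨ ((v_4 ∧ ¬v_2) ∧ (v_2 ∧ ¬v_2))) ∨ ((v_5 ∧ ¬v_4) ∨ (v_4 ∨ v_1)) = False
      ((v_2 ∨ v_3) ↔ v_5) ∨ ((v_4 ∧ ¬v_2) ∧ (v_2 ∧ ¬v_2)) = False
        (v_2 ∨ v_3) ↔ v_5 = False
          v_2 ∨ v_3 = True
        (v_4 ∧ ¬v_2) ∧ (v_2 ∧ ¬v_2) = False
          v_4 ∧ ¬v_2 = False
            ¬v_2 = False
          v_2 ∧ ¬v_2 = False
            ¬v_2 = False
      (v_5 ∧ ¬v_4) ∨ (v_4 ∨ v_1) = False
        v_5 ∧ ¬v_4 = False
          ¬v_4 = True
        v_4 ∨ v_1 = False
The formula evaluates to True.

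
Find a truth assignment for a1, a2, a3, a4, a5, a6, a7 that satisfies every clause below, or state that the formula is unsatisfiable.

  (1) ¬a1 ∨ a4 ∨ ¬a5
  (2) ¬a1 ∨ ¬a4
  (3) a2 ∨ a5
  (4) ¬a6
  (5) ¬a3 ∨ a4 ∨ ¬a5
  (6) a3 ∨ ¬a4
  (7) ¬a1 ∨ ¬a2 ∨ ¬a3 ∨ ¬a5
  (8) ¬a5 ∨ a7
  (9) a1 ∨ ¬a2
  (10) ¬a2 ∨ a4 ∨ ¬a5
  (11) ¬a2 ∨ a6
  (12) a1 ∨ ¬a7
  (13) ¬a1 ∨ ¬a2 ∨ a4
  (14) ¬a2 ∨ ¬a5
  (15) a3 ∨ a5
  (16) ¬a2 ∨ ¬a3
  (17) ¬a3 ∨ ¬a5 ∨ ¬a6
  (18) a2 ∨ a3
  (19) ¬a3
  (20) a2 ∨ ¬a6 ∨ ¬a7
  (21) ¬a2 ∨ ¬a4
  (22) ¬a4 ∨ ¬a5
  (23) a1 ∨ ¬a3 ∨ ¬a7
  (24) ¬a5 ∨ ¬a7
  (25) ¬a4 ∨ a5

Unsatisfiable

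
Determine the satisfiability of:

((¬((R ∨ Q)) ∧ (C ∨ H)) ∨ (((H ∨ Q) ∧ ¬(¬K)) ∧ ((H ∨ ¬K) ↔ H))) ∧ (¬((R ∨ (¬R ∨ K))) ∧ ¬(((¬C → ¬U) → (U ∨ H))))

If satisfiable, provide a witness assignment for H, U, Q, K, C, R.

No satisfying assignment exists.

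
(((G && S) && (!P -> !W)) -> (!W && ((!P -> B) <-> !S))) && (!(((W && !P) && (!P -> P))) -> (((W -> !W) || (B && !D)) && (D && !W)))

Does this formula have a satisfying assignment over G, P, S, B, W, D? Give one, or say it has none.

G: False, P: False, S: True, B: False, W: False, D: True

  ((G && S) && (!P -> !W)) -> (!W && ((!P -> B) <-> !S)) = True
    (G && S) && (!P -> !W) = False
      G && S = False
      !P -> !W = True
        !P = True
        !W = True
    !W && ((!P -> B) <-> !S) = True
      !W = True
      (!P -> B) <-> !S = True
        !P -> B = False
          !P = True
        !S = False
  !(((W && !P) && (!P -> P))) -> (((W -> !W) || (B && !D)) && (D && !W)) = True
    !(((W && !P) && (!P -> P))) = True
      (W && !P) && (!P -> P) = False
        W && !P = False
          !P = True
        !P -> P = False
          !P = True
    ((W -> !W) || (B && !D)) && (D && !W) = True
      (W -> !W) || (B && !D) = True
        W -> !W = True
          !W = True
        B && !D = False
          !D = False
      D && !W = True
        !W = True
Both conjuncts True, so the formula holds.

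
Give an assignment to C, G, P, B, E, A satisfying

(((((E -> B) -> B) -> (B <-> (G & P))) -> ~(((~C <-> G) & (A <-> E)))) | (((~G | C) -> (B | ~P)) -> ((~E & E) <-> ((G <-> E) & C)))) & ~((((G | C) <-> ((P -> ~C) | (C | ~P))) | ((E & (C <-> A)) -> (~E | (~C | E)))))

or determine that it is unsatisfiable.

The formula is unsatisfiable.

The conjunct ~((((G | C) <-> ((P -> ~C) | (C | ~P))) | ((E & (C <-> A)) -> (~E | (~C | E))))) is unsatisfiable on its own:
  C = True: this becomes ~((True | ((E & A) -> (~E | E)))) = False.
  C = False: this becomes ~((G | True)) = False.
So the whole conjunction is unsatisfiable.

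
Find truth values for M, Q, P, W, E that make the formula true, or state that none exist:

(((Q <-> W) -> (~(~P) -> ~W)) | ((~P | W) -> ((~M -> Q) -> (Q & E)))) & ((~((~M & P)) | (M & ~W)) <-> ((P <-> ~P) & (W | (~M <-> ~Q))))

M = False; Q = True; P = True; W = False; E = True

  ((Q <-> W) -> (~(~P) -> ~W)) | ((~P | W) -> ((~M -> Q) -> (Q & E))) = True
    (Q <-> W) -> (~(~P) -> ~W) = True
      Q <-> W = False
      ~(~P) -> ~W = True
        ~(~P) = True
          ~P = False
        ~W = True
    (~P | W) -> ((~M -> Q) -> (Q & E)) = True
      ~P | W = False
        ~P = False
      (~M -> Q) -> (Q & E) = True
        ~M -> Q = True
          ~M = True
        Q & E = True
  (~((~M & P)) | (M & ~W)) <-> ((P <-> ~P) & (W | (~M <-> ~Q))) = True
    ~((~M & P)) | (M & ~W) = False
      ~((~M & P)) = False
        ~M & P = True
          ~M = True
      M & ~W = False
        ~W = True
    (P <-> ~P) & (W | (~M <-> ~Q)) = False
      P <-> ~P = False
        ~P = False
      W | (~M <-> ~Q) = False
        ~M <-> ~Q = False
          ~M = True
          ~Q = False
Both conjuncts True, so the formula holds.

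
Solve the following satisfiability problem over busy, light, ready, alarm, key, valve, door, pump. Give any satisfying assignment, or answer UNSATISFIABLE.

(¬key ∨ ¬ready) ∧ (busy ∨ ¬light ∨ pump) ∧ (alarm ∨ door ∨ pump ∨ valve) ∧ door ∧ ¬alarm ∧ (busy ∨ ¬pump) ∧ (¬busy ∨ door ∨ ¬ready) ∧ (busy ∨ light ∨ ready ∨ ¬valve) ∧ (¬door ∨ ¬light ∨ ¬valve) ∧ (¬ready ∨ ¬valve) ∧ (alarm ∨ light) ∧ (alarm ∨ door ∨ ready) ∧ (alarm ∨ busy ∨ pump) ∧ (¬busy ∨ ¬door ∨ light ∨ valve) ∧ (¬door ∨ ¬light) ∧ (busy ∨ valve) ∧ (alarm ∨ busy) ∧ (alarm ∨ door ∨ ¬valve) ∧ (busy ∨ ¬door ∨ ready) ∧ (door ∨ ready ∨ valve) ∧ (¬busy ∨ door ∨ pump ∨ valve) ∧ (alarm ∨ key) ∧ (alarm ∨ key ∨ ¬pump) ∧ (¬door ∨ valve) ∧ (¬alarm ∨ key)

UNSATISFIABLE

Case alarm = True:
  Clause (¬alarm) is falsified — contradiction.
Case alarm = False:
  (door) forces door = True.
  (alarm ∨ light) forces light = True.
  Clause (¬door ∨ ¬light) is falsified — contradiction.
Both cases fail, so the formula is unsatisfiable.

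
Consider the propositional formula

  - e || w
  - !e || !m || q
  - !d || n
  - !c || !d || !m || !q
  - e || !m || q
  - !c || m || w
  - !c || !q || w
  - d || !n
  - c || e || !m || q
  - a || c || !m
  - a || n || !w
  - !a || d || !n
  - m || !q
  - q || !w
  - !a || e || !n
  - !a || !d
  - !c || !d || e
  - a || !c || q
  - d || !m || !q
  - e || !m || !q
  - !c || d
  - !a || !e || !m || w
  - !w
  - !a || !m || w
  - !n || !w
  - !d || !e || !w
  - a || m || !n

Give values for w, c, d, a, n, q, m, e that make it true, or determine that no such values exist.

Unit clause (!w) forces w = False.
In (e || w) only e is left, so e = True.
Try c = True:
  (!c || m || w) forces m = True.
  (!e || !m || q) forces q = True.
  clause (!c || !q || w) is falsified — backtrack.
So c = False.
Try d = True:
  (!d || n) forces n = True.
  (!a || !d) forces a = False.
  (a || c || !m) forces m = False.
  clause (a || m || !n) is falsified — backtrack.
So d = False.
  then (d || !n) forces n = False.
Set a = False.
  then (a || c || !m) forces m = False.
  then (m || !q) forces q = False.
All clauses satisfied.

w: False, c: False, d: False, a: False, n: False, q: False, m: False, e: True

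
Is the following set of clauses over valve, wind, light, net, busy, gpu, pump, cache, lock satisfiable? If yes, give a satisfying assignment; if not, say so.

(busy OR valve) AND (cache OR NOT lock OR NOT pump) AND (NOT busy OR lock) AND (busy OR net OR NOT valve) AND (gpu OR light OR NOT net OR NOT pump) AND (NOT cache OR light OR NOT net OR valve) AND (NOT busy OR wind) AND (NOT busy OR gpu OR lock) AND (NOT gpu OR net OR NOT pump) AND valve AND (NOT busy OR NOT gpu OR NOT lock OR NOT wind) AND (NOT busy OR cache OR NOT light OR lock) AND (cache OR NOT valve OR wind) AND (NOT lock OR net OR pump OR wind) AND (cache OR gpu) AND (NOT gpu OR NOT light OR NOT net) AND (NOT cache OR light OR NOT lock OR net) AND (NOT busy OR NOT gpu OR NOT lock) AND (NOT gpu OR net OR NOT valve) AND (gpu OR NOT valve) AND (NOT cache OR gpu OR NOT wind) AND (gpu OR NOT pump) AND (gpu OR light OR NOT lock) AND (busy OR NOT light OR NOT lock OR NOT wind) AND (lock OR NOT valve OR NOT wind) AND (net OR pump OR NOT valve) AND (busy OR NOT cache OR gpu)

valve=T; wind=F; light=F; net=T; busy=F; gpu=T; pump=F; cache=T; lock=F

Unit clause (valve) forces valve = True.
In (gpu OR NOT valve) only gpu is left, so gpu = True.
In (NOT gpu OR net OR NOT valve) only net is left, so net = True.
In (NOT gpu OR NOT light OR NOT net) only NOT light is left, so light = False.
Set wind = False.
  then (NOT busy OR wind) forces busy = False.
  then (cache OR NOT valve OR wind) forces cache = True.
Set pump = False.
Set lock = False.
All clauses satisfied.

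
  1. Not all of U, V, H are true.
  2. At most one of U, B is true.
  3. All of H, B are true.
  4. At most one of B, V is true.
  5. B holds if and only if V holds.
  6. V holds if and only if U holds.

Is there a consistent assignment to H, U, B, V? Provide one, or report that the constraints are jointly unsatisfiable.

The formula is unsatisfiable.

Case H = True:
  (3) forces B = True.
  (2) with B=T forces U = False.
  (4) with B=T forces V = False.
  Constraint (5) is violated (B=T, V=F) — contradiction.
Case H = False:
  Constraint (3) is violated (H=F) — contradiction.
Both cases fail — unsatisfiable.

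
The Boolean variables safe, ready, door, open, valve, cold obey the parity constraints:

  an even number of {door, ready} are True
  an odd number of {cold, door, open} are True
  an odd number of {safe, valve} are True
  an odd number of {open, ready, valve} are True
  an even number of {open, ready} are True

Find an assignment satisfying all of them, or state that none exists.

safe = False, ready = False, door = False, open = False, valve = True, cold = True

{door, ready}: 0 true → even ✓
{cold, door, open}: 1 true → odd ✓
{safe, valve}: 1 true → odd ✓
{open, ready, valve}: 1 true → odd ✓
{open, ready}: 0 true → even ✓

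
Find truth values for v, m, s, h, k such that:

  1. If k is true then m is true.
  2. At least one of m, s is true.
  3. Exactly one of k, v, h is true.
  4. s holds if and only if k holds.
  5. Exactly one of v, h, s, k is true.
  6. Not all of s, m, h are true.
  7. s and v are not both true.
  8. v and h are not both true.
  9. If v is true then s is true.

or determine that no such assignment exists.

v: False, m: True, s: False, h: True, k: False

  (1) k=F ⇒ m: vacuous ✓
  (2) {m, s}: 1 true — at least one ✓
  (3) {k, v, h}: 1 true — exactly one ✓
  (4) s=F, k=F — same ✓
  (5) {v, h, s, k}: 1 true — exactly one ✓
  (6) {s, m, h}: 2/3 true — not all ✓
  (7) s=F, v=F — not both ✓
  (8) v=F, h=T — not both ✓
  (9) v=F ⇒ s: vacuous ✓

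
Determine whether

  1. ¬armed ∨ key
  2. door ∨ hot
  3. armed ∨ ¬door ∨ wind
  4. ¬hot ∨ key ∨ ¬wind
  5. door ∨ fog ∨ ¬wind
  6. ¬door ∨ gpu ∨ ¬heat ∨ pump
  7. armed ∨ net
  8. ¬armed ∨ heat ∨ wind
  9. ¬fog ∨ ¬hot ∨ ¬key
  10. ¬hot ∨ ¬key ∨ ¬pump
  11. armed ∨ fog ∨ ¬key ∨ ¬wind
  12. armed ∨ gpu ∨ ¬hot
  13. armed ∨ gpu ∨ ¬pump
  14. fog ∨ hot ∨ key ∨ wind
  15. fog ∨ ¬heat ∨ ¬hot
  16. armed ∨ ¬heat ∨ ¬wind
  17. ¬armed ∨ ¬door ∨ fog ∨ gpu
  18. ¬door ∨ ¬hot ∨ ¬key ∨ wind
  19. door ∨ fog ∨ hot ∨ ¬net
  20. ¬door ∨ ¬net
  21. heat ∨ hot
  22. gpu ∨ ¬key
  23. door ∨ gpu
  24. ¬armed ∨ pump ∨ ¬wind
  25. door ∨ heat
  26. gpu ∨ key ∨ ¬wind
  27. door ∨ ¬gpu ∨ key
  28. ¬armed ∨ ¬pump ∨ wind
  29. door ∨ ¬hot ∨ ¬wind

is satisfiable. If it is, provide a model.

Set door = True.
  then (¬door ∨ ¬net) forces net = False.
  then (armed ∨ net) forces armed = True.
  then (¬armed ∨ key) forces key = True.
  then (gpu ∨ ¬key) forces gpu = True.
Set fog = False.
Set wind = True.
  then (¬armed ∨ pump ∨ ¬wind) forces pump = True.
  then (¬hot ∨ ¬key ∨ ¬pump) forces hot = False.
  then (heat ∨ hot) forces heat = True.
All clauses satisfied.

door=T, key=T, armed=T, fog=F, wind=T, gpu=T, pump=T, hot=F, heat=T, net=F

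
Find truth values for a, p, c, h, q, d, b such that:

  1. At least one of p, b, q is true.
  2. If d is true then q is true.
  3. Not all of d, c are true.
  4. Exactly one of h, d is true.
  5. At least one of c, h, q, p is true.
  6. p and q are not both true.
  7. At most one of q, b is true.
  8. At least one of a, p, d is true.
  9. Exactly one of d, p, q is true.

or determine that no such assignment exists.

a = False, p = True, c = False, h = True, q = False, d = False, b = False

  (1) {p, b, q}: 1 true — at least one ✓
  (2) d=F ⇒ q: vacuous ✓
  (3) {d, c}: 0/2 true — not all ✓
  (4) {h, d}: 1 true — exactly one ✓
  (5) {c, h, q, p}: 2 true — at least one ✓
  (6) p=T, q=F — not both ✓
  (7) {q, b}: 0 true — at most one ✓
  (8) {a, p, d}: 1 true — at least one ✓
  (9) {d, p, q}: 1 true — exactly one ✓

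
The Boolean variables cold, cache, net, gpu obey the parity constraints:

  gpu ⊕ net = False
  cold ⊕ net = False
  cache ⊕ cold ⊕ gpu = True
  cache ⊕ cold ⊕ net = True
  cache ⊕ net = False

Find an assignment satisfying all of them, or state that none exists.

cold=T, cache=T, net=T, gpu=T

gpu ⊕ net = T ⊕ T = False ✓
cold ⊕ net = T ⊕ T = False ✓
cache ⊕ cold ⊕ gpu = T ⊕ T ⊕ T = True ✓
cache ⊕ cold ⊕ net = T ⊕ T ⊕ T = True ✓
cache ⊕ net = T ⊕ T = False ✓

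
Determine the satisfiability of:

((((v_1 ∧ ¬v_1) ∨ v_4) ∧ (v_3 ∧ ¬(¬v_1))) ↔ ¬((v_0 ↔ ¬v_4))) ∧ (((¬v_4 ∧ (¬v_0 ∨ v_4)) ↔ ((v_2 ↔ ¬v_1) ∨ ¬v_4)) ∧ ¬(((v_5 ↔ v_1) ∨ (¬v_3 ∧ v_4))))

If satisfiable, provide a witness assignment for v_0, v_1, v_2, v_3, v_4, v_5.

v_0: False, v_1: False, v_2: False, v_3: True, v_4: True, v_5: True

  (((v_1 ∧ ¬v_1) ∨ v_4) ∧ (v_3 ∧ ¬(¬v_1))) ↔ ¬((v_0 ↔ ¬v_4)) = True
    ((v_1 ∧ ¬v_1) ∨ v_4) ∧ (v_3 ∧ ¬(¬v_1)) = False
      (v_1 ∧ ¬v_1) ∨ v_4 = True
        v_1 ∧ ¬v_1 = False
          ¬v_1 = True
      v_3 ∧ ¬(¬v_1) = False
        ¬(¬v_1) = False
          ¬v_1 = True
    ¬((v_0 ↔ ¬v_4)) = False
      v_0 ↔ ¬v_4 = True
        ¬v_4 = False
  ((¬v_4 ∧ (¬v_0 ∨ v_4)) ↔ ((v_2 ↔ ¬v_1) ∨ ¬v_4)) ∧ ¬(((v_5 ↔ v_1) ∨ (¬v_3 ∧ v_4))) = True
    (¬v_4 ∧ (¬v_0 ∨ v_4)) ↔ ((v_2 ↔ ¬v_1) ∨ ¬v_4) = True
      ¬v_4 ∧ (¬v_0 ∨ v_4) = False
        ¬v_4 = False
        ¬v_0 ∨ v_4 = True
          ¬v_0 = True
      (v_2 ↔ ¬v_1) ∨ ¬v_4 = False
        v_2 ↔ ¬v_1 = False
          ¬v_1 = True
        ¬v_4 = False
    ¬(((v_5 ↔ v_1) ∨ (¬v_3 ∧ v_4))) = True
      (v_5 ↔ v_1) ∨ (¬v_3 ∧ v_4) = False
        v_5 ↔ v_1 = False
        ¬v_3 ∧ v_4 = False
          ¬v_3 = False
Both conjuncts True, so the formula holds.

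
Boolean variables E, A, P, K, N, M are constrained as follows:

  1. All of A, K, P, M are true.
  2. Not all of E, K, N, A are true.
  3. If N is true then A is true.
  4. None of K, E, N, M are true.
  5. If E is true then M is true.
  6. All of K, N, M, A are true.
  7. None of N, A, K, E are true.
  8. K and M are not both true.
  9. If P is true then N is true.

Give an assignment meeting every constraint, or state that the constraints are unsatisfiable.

Case A = True:
  Constraint (7) is violated (A=T) — contradiction.
Case A = False:
  Constraint (1) is violated (A=F) — contradiction.
Both cases fail — unsatisfiable.

No satisfying assignment exists.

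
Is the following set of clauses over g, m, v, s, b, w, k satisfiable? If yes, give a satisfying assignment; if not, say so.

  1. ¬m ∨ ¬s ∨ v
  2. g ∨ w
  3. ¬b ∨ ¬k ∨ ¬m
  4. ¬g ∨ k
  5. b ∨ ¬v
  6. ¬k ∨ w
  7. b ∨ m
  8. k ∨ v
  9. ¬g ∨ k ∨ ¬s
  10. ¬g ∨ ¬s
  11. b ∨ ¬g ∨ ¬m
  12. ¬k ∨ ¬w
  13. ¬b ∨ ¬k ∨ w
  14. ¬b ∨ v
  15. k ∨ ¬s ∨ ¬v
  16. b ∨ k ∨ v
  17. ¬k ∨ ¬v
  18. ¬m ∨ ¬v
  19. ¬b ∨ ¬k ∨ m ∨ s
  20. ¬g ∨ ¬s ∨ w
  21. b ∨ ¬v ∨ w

Try g = True:
  (¬g ∨ k) forces k = True.
  (¬k ∨ w) forces w = True.
  clause (¬k ∨ ¬w) is falsified — backtrack.
So g = False.
  then (g ∨ w) forces w = True.
  then (¬k ∨ ¬w) forces k = False.
  then (k ∨ v) forces v = True.
  then (k ∨ ¬s ∨ ¬v) forces s = False.
  then (¬m ∨ ¬v) forces m = False.
  then (b ∨ ¬v) forces b = True.
All clauses satisfied.

g = False, m = False, v = True, s = False, b = True, w = True, k = False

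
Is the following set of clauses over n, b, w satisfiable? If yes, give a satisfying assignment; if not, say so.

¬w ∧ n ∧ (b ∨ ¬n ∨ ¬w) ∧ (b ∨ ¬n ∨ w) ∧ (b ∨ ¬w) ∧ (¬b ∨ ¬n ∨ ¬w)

Unit clause (¬w) forces w = False.
Unit clause (n) forces n = True.
In (b ∨ ¬n ∨ w) only b is left, so b = True.
Check each clause:
  (¬w): ¬w holds.
  (n): n holds.
  (b ∨ ¬n ∨ ¬w): b holds.
  (b ∨ ¬n ∨ w): b holds.
  (b ∨ ¬w): b holds.
  (¬b ∨ ¬n ∨ ¬w): ¬w holds.
All clauses satisfied.

n = True, b = True, w = False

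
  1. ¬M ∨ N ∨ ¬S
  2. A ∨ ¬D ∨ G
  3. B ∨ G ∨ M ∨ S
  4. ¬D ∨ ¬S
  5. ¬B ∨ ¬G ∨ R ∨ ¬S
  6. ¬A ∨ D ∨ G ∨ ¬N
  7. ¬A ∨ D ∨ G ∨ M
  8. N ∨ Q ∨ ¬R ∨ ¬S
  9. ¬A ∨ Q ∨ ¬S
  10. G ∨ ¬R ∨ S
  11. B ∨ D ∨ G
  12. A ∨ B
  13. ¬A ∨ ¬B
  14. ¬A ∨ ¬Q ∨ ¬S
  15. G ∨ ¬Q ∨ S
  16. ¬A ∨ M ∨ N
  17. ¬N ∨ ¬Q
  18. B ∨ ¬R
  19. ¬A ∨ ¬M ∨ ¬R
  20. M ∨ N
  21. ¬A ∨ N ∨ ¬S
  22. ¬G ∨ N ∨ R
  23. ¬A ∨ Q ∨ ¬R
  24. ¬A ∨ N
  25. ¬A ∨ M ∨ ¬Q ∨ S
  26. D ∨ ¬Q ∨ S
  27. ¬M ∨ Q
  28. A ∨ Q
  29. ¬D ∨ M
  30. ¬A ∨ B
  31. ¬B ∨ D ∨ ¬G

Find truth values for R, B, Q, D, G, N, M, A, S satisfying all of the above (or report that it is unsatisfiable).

R=T, B=T, Q=T, D=T, G=T, N=F, M=T, A=F, S=F

Set R = True.
  then (B ∨ ¬R) forces B = True.
  then (¬A ∨ ¬B) forces A = False.
  then (A ∨ Q) forces Q = True.
  then (¬N ∨ ¬Q) forces N = False.
  then (M ∨ N) forces M = True.
  then (¬M ∨ N ∨ ¬S) forces S = False.
  then (G ∨ ¬R ∨ S) forces G = True.
  then (D ∨ ¬Q ∨ S) forces D = True.
All clauses satisfied.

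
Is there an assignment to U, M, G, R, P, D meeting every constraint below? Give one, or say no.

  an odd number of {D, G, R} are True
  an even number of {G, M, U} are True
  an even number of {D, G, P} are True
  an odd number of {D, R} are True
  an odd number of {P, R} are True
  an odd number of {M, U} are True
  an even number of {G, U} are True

UNSATISFIABLE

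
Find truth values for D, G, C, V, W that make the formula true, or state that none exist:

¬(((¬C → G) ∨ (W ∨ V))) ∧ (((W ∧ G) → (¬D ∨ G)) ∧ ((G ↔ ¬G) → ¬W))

D=T; G=F; C=F; V=F; W=F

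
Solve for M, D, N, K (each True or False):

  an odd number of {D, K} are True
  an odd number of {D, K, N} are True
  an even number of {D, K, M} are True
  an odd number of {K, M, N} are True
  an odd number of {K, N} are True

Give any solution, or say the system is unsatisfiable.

Adding constraints 1, 3, 4, 5 mod 2: every variable appears an even number of times on the left, so the left side is 0.
But the right sides sum to 1 (mod 2). 0 ≠ 1 — the system is inconsistent.

Unsatisfiable — no assignment works.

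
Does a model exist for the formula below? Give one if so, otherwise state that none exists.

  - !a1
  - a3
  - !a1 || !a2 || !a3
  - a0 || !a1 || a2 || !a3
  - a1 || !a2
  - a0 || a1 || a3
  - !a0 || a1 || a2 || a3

Unit clause (!a1) forces a1 = False.
Unit clause (a3) forces a3 = True.
In (a1 || !a2) only !a2 is left, so a2 = False.
Set a0 = False.
Check each clause:
  (!a1): !a1 holds.
  (a3): a3 holds.
  (!a1 || !a2 || !a3): !a1 holds.
  (a0 || !a1 || a2 || !a3): !a1 holds.
  (a1 || !a2): !a2 holds.
  (a0 || a1 || a3): a3 holds.
  (!a0 || a1 || a2 || a3): !a0 holds.
All clauses satisfied.

a0 = False, a1 = False, a2 = False, a3 = True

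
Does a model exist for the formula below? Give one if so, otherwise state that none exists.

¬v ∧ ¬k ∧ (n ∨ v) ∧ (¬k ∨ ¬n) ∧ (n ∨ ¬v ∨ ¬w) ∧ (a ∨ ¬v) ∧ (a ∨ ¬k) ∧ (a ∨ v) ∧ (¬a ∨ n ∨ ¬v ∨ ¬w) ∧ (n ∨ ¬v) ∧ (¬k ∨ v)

Unit clause (¬v) forces v = False.
Unit clause (¬k) forces k = False.
In (n ∨ v) only n is left, so n = True.
In (a ∨ v) only a is left, so a = True.
Set w = True.
All clauses satisfied.

w: True, n: True, k: False, v: False, a: True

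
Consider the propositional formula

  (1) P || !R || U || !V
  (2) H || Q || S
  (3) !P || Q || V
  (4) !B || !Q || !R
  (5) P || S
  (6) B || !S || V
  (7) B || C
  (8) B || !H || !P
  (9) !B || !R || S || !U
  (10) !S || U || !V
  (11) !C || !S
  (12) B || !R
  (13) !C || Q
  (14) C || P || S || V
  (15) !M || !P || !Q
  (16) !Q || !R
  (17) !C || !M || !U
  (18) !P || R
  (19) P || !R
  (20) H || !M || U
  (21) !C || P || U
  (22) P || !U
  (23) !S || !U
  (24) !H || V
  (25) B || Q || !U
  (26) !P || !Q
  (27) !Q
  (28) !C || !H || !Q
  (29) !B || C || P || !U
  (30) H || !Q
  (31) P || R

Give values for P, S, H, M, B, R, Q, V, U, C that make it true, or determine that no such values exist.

Unit clause (!Q) forces Q = False.
In (!C || Q) only !C is left, so C = False.
In (B || C) only B is left, so B = True.
Try P = False:
  (P || S) forces S = True.
  (P || !R) forces R = False.
  clause (P || R) is falsified — backtrack.
So P = True.
  then (!P || Q || V) forces V = True.
  then (!P || R) forces R = True.
Set S = False.
  then (H || Q || S) forces H = True.
  then (!B || !R || S || !U) forces U = False.
Set M = False.
All clauses satisfied.

P: True, S: False, H: True, M: False, B: True, R: True, Q: False, V: True, U: False, C: False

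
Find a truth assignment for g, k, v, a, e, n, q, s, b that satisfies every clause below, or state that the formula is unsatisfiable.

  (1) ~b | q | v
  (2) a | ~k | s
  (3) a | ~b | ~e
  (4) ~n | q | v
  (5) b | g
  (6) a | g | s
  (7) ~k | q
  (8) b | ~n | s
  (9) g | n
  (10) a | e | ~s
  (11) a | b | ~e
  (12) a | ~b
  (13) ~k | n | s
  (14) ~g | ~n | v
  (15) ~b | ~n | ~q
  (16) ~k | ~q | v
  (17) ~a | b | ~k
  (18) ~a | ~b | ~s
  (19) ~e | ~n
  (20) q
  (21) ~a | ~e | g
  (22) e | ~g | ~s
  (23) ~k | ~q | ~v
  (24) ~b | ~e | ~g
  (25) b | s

g=T, k=F, v=T, a=T, e=T, n=F, q=T, s=T, b=F

Unit clause (q) forces q = True.
Try g = False:
  (b | g) forces b = True.
  (g | n) forces n = True.
  clause (~b | ~n | ~q) is falsified — backtrack.
So g = True.
Set k = False.
Set v = True.
Set a = True.
Set e = True.
  then (~e | ~n) forces n = False.
  then (~b | ~e | ~g) forces b = False.
  then (b | s) forces s = True.
All clauses satisfied.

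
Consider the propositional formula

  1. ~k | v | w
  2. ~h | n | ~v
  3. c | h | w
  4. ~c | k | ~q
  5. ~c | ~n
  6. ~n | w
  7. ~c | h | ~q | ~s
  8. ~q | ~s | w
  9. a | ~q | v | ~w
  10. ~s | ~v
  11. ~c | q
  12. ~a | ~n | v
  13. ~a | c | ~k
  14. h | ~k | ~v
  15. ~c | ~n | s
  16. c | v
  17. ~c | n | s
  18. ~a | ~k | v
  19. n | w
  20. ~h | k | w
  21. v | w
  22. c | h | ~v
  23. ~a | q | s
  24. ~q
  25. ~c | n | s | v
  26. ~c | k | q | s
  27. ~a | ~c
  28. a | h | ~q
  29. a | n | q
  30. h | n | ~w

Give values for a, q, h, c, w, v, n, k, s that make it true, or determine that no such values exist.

a: False; q: False; h: True; c: False; w: True; v: True; n: True; k: True; s: False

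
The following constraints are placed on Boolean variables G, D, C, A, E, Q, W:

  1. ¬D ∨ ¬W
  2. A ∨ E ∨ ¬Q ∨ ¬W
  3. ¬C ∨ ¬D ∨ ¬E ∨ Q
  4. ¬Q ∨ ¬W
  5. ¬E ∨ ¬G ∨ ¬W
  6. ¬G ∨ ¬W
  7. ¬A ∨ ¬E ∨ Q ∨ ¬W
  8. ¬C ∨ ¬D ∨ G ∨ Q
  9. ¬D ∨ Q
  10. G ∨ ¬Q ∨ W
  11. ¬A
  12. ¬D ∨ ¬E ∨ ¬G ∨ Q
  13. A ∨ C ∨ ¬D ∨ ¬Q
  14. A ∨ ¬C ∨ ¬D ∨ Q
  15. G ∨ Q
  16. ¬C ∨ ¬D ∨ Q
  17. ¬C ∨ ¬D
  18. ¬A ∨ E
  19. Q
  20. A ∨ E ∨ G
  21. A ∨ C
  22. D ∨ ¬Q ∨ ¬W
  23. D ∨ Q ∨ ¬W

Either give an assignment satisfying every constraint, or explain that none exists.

G = True; D = False; C = True; A = False; E = True; Q = True; W = False

Unit clause (¬A) forces A = False.
Unit clause (Q) forces Q = True.
In (A ∨ C) only C is left, so C = True.
In (¬Q ∨ ¬W) only ¬W is left, so W = False.
In (G ∨ ¬Q ∨ W) only G is left, so G = True.
In (¬C ∨ ¬D) only ¬D is left, so D = False.
Set E = True.
All clauses satisfied.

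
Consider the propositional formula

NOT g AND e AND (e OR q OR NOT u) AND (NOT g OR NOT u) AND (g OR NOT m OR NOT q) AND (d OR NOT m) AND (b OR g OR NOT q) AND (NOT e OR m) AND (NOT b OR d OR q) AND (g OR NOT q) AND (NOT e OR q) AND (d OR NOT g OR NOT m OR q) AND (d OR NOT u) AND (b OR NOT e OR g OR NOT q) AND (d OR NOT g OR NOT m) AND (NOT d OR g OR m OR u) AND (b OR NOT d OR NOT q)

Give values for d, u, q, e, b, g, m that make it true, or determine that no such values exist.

Case q = True:
  (NOT g) forces g = False.
  Clause (g OR NOT q) is falsified — contradiction.
Case q = False:
  (NOT g) forces g = False.
  (e) forces e = True.
  Clause (NOT e OR q) is falsified — contradiction.
Both cases fail, so the formula is unsatisfiable.

UNSATISFIABLE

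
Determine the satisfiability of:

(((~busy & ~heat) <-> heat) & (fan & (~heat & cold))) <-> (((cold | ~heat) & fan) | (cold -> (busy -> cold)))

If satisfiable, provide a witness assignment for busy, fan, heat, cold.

busy: True; fan: True; heat: False; cold: True

  (((~busy & ~heat) <-> heat) & (fan & (~heat & cold))) <-> (((cold | ~heat) & fan) | (cold -> (busy -> cold))) = True
    ((~busy & ~heat) <-> heat) & (fan & (~heat & cold)) = True
      (~busy & ~heat) <-> heat = True
        ~busy & ~heat = False
          ~busy = False
          ~heat = True
      fan & (~heat & cold) = True
        ~heat & cold = True
          ~heat = True
    ((cold | ~heat) & fan) | (cold -> (busy -> cold)) = True
      (cold | ~heat) & fan = True
        cold | ~heat = True
          ~heat = True
      cold -> (busy -> cold) = True
        busy -> cold = True
The formula evaluates to True.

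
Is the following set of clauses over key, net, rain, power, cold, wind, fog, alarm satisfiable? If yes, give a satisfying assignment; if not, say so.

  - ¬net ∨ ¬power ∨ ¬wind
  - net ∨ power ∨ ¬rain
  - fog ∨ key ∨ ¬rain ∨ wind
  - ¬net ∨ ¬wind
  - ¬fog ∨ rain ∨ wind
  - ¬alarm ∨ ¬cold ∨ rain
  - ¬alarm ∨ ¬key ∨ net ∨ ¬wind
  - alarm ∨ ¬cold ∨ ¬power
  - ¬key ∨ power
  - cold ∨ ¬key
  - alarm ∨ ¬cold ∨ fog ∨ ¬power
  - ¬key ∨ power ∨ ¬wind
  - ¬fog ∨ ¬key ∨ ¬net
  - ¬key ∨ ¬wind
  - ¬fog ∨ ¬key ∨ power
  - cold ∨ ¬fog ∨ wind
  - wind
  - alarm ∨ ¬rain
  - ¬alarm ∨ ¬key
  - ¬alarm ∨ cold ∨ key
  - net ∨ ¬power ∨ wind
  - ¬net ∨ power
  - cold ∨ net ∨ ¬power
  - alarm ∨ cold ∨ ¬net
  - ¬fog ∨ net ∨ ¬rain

key: False, net: False, rain: True, power: True, cold: True, wind: True, fog: False, alarm: True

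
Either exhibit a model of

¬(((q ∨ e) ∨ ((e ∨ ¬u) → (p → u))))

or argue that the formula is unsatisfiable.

p=T, e=F, u=F, q=F

  ¬(((q ∨ e) ∨ ((e ∨ ¬u) → (p → u)))) = True
    (q ∨ e) ∨ ((e ∨ ¬u) → (p → u)) = False
      q ∨ e = False
      (e ∨ ¬u) → (p → u) = False
        e ∨ ¬u = True
          ¬u = True
        p → u = False
The formula evaluates to True.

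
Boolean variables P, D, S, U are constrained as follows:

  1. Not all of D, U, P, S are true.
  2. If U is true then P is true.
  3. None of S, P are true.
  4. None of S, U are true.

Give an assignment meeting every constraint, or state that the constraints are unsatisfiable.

P: False; D: False; S: False; U: False

  (1) {D, U, P, S}: 0/4 true — not all ✓
  (2) U=F ⇒ P: vacuous ✓
  (3) {S, P}: 0 true — none ✓
  (4) {S, U}: 0 true — none ✓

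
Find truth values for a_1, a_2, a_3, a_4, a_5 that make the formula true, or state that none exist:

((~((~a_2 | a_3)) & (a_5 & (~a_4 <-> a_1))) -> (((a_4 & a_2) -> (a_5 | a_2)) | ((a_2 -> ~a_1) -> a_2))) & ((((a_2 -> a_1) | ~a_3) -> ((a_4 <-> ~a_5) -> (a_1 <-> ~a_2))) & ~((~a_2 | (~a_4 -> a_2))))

The conjunct ~((~a_2 | (~a_4 -> a_2))) is unsatisfiable on its own:
  a_2=F, a_4=F: evaluates to False.
  a_2=F, a_4=T: evaluates to False.
  a_2=T, a_4=F: evaluates to False.
  a_2=T, a_4=T: evaluates to False.
So the whole conjunction is unsatisfiable.

Unsatisfiable — no assignment works.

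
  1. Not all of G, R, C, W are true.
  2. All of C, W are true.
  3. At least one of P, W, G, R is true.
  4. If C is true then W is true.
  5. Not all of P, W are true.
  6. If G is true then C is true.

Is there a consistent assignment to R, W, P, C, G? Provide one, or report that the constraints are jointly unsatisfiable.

R=F; W=T; P=F; C=T; G=F

  (1) {G, R, C, W}: 2/4 true — not all ✓
  (2) {C, W}: all 2 true ✓
  (3) {P, W, G, R}: 1 true — at least one ✓
  (4) C=T ⇒ W: T ✓
  (5) {P, W}: 1/2 true — not all ✓
  (6) G=F ⇒ C: vacuous ✓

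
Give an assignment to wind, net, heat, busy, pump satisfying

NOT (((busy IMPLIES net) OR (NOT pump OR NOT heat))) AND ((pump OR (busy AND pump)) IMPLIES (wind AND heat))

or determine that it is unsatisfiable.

wind = True, net = False, heat = True, busy = True, pump = True

  NOT (((busy IMPLIES net) OR (NOT pump OR NOT heat))) = True
    (busy IMPLIES net) OR (NOT pump OR NOT heat) = False
      busy IMPLIES net = False
      NOT pump OR NOT heat = False
        NOT pump = False
        NOT heat = False
  (pump OR (busy AND pump)) IMPLIES (wind AND heat) = True
    pump OR (busy AND pump) = True
      busy AND pump = True
    wind AND heat = True
Both conjuncts True, so the formula holds.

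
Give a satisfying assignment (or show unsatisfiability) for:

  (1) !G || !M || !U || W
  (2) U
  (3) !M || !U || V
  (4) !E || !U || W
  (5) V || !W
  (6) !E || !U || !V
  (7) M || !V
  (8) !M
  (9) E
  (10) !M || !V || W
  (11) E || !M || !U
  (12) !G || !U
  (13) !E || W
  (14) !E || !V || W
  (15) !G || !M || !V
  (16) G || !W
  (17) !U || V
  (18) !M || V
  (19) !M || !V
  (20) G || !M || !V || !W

Unsatisfiable

Case U = True:
  (!M) forces M = False.
  (M || !V) forces V = False.
  Clause (!U || V) is falsified — contradiction.
Case U = False:
  Clause (U) is falsified — contradiction.
Both cases fail, so the formula is unsatisfiable.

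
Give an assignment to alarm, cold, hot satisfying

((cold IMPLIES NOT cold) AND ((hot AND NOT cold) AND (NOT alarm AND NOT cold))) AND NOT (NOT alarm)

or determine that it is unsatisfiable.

Case alarm = True: the conjunct NOT alarm is False.
Case alarm = False: the conjunct NOT (NOT alarm) becomes NOT (NOT False) = False.
Both cases fail — unsatisfiable.

Unsatisfiable — no assignment works.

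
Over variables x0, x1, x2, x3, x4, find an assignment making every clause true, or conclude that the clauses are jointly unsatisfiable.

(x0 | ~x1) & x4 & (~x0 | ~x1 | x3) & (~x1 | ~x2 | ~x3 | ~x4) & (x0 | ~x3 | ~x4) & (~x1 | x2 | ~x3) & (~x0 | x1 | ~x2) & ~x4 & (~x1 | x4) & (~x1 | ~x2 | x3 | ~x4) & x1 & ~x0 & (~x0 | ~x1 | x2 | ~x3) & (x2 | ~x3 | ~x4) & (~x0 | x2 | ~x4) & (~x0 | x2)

Unsatisfiable — no assignment works.

Case x4 = True:
  Clause (~x4) is falsified — contradiction.
Case x4 = False:
  Clause (x4) is falsified — contradiction.
Both cases fail, so the formula is unsatisfiable.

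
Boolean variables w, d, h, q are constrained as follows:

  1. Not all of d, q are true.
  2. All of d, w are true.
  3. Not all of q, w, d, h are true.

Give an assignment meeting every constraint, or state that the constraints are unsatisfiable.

w=T, d=T, h=F, q=F

  (1) {d, q}: 1/2 true — not all ✓
  (2) {d, w}: all 2 true ✓
  (3) {q, w, d, h}: 2/4 true — not all ✓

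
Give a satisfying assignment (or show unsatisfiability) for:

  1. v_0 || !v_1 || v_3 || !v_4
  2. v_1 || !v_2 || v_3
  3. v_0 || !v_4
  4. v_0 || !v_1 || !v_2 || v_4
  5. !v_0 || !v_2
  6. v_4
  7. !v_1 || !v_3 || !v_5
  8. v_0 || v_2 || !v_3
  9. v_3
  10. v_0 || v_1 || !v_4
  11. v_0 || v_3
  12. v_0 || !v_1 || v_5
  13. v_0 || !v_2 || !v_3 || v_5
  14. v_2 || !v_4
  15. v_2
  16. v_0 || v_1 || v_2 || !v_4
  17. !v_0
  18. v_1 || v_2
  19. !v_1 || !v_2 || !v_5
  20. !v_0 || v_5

Case v_0 = True:
  Clause (!v_0) is falsified — contradiction.
Case v_0 = False:
  (v_0 || !v_4) forces v_4 = False.
  Clause (v_4) is falsified — contradiction.
Both cases fail, so the formula is unsatisfiable.

UNSATISFIABLE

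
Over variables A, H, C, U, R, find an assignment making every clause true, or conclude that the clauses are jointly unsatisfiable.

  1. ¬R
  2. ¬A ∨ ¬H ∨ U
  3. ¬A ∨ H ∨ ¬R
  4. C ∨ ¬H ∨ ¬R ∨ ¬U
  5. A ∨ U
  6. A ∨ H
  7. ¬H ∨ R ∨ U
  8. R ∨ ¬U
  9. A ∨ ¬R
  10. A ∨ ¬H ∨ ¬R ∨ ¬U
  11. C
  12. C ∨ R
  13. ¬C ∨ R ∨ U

Case C = True:
  (¬R) forces R = False.
  (R ∨ ¬U) forces U = False.
  Clause (¬C ∨ R ∨ U) is falsified — contradiction.
Case C = False:
  Clause (C) is falsified — contradiction.
Both cases fail, so the formula is unsatisfiable.

The formula is unsatisfiable.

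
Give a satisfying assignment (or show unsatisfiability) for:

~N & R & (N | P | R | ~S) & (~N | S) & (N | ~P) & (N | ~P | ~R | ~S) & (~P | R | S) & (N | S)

Unit clause (~N) forces N = False.
Unit clause (R) forces R = True.
In (N | ~P) only ~P is left, so P = False.
In (N | S) only S is left, so S = True.
Check each clause:
  (~N): ~N holds.
  (R): R holds.
  (N | P | R | ~S): R holds.
  (~N | S): ~N holds.
  (N | ~P): ~P holds.
  (N | ~P | ~R | ~S): ~P holds.
  (~P | R | S): ~P holds.
  (N | S): S holds.
All clauses satisfied.

P = False, S = True, N = False, R = True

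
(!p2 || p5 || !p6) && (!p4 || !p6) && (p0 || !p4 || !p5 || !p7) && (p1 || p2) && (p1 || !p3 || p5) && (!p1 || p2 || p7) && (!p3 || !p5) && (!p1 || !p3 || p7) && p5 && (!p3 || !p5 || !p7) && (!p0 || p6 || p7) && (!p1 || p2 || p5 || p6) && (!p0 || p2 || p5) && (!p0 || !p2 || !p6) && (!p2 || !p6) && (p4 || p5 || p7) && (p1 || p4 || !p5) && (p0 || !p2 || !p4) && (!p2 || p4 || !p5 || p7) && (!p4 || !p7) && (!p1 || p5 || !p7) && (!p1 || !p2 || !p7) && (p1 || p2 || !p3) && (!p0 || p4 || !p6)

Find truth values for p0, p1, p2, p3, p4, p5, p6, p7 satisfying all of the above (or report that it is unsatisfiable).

Unit clause (p5) forces p5 = True.
In (!p3 || !p5) only !p3 is left, so p3 = False.
Set p0 = False.
Try p1 = False:
  (p1 || p2) forces p2 = True.
  (!p2 || !p6) forces p6 = False.
  (p1 || p4 || !p5) forces p4 = True.
  clause (p0 || !p2 || !p4) is falsified — backtrack.
So p1 = True.
Set p2 = False.
  then (!p1 || p2 || p7) forces p7 = True.
  then (!p4 || !p7) forces p4 = False.
Set p6 = False.
All clauses satisfied.

p0=F; p1=T; p2=F; p3=F; p4=F; p5=T; p6=F; p7=T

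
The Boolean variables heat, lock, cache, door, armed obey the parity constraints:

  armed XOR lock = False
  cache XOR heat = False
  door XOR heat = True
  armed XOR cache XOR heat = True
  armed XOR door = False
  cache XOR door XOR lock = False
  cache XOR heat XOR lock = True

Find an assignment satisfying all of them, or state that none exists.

heat = False; lock = True; cache = False; door = True; armed = True

armed XOR lock = T XOR T = False ✓
cache XOR heat = F XOR F = False ✓
door XOR heat = T XOR F = True ✓
armed XOR cache XOR heat = T XOR F XOR F = True ✓
armed XOR door = T XOR T = False ✓
cache XOR door XOR lock = F XOR T XOR T = False ✓
cache XOR heat XOR lock = F XOR F XOR T = True ✓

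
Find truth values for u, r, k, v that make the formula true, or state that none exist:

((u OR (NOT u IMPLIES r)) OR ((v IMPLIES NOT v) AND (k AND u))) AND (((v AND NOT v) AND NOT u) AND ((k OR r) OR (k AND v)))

Case v = True: the conjunct NOT v is False.
Case v = False: the conjunct v is False.
Both cases fail — unsatisfiable.

UNSATISFIABLE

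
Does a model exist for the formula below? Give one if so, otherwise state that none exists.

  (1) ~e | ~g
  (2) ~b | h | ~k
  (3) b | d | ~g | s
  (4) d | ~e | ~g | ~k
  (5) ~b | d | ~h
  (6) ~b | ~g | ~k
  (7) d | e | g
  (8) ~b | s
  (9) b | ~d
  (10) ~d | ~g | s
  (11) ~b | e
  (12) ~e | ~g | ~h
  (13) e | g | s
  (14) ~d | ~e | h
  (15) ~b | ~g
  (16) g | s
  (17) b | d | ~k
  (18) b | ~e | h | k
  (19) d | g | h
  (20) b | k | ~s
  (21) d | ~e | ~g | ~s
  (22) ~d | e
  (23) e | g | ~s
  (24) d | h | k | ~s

Set d = True.
  then (b | ~d) forces b = True.
  then (~b | e) forces e = True.
  then (~d | ~e | h) forces h = True.
  then (~b | ~g) forces g = False.
  then (g | s) forces s = True.
Set k = True.
All clauses satisfied.

d: True, h: True, b: True, k: True, s: True, e: True, g: False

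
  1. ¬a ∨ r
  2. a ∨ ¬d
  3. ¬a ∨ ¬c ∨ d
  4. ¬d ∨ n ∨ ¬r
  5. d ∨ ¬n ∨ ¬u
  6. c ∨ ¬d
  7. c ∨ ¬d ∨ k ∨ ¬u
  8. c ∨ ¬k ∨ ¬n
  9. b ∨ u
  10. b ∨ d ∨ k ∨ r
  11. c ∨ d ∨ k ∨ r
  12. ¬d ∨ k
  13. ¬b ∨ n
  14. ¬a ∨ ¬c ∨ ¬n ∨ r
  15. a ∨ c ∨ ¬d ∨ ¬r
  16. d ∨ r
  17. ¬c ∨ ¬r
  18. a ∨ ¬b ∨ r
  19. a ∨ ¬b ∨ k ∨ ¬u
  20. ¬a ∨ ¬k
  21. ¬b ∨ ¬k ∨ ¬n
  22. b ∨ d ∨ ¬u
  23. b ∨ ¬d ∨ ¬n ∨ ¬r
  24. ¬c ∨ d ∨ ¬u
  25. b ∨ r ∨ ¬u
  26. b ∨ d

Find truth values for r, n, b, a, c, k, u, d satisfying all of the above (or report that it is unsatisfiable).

r: True; n: True; b: True; a: True; c: False; k: False; u: False; d: False

Try r = False:
  (¬a ∨ r) forces a = False.
  (a ∨ ¬d) forces d = False.
  clause (d ∨ r) is falsified — backtrack.
So r = True.
  then (¬c ∨ ¬r) forces c = False.
  then (c ∨ ¬d) forces d = False.
  then (b ∨ d) forces b = True.
  then (¬b ∨ n) forces n = True.
  then (¬b ∨ ¬k ∨ ¬n) forces k = False.
  then (d ∨ ¬n ∨ ¬u) forces u = False.
Set a = True.
All clauses satisfied.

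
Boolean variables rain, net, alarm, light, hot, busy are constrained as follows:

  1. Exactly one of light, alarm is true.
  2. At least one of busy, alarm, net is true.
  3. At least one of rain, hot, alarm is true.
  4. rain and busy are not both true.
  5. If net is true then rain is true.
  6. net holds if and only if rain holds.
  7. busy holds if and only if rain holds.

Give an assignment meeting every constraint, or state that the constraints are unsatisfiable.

rain: False; net: False; alarm: True; light: False; hot: False; busy: False

  (1) {light, alarm}: 1 true — exactly one ✓
  (2) {busy, alarm, net}: 1 true — at least one ✓
  (3) {rain, hot, alarm}: 1 true — at least one ✓
  (4) rain=F, busy=F — not both ✓
  (5) net=F ⇒ rain: vacuous ✓
  (6) net=F, rain=F — same ✓
  (7) busy=F, rain=F — same ✓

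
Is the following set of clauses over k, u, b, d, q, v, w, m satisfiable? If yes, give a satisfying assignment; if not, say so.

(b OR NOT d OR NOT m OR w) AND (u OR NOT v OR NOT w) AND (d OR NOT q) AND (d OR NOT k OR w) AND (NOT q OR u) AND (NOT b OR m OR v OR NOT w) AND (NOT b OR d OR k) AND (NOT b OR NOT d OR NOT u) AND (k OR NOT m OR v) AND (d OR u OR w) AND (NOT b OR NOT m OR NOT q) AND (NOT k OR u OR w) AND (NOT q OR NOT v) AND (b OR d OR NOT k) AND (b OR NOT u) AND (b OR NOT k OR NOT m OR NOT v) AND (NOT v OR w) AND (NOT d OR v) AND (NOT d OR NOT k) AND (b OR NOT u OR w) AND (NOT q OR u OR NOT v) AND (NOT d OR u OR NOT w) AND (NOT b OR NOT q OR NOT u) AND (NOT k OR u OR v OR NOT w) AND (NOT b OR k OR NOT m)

Set k = True.
  then (NOT d OR NOT k) forces d = False.
  then (d OR NOT q) forces q = False.
  then (d OR NOT k OR w) forces w = True.
  then (b OR d OR NOT k) forces b = True.
Set u = True.
Set v = False.
  then (NOT b OR m OR v OR NOT w) forces m = True.
All clauses satisfied.

k: True, u: True, b: True, d: False, q: False, v: False, w: True, m: True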